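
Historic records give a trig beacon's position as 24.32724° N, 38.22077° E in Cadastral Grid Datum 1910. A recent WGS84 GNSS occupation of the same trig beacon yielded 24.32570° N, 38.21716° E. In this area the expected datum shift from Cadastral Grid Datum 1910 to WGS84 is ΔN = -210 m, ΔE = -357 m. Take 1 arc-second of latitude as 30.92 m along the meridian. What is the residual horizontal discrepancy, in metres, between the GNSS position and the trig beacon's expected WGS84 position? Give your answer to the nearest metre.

Observed coordinate differences: Δφ = -0.00154°, Δλ = -0.00361°.
Converting to metres (1° lat = 111312 m, cos φ = 0.911208): observed ΔN = -171.4 m, observed ΔE = -366.2 m.
Subtracting the expected shift leaves a residual of -171.4 − (-210) = 38.6 m north and -366.2 − (-357) = -9.2 m east.
Residual distance = √(38.6² + (-9.2)²) = 39.7 m.

40 m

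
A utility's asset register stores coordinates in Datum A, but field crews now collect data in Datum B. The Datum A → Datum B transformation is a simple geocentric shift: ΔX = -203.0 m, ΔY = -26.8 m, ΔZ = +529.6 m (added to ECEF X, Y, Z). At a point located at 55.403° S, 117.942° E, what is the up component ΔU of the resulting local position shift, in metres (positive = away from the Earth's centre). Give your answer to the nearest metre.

ΔU = -395 m

The local up (radial) axis is (cos φ cos λ, cos φ sin λ, sin φ), giving ΔU = 54.010 − 13.443 − 435.949 = -395.38 m.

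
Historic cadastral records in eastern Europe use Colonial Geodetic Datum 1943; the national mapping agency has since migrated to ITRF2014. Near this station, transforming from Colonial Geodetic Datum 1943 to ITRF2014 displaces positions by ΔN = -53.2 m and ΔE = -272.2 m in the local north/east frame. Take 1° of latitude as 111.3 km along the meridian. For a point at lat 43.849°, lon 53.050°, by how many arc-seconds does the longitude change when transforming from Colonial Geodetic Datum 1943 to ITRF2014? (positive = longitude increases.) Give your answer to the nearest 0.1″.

At latitude 43.849°, cos φ = 0.721168.
1° of longitude at this latitude = 111.3 × cos φ = 80.27 km, so Δλ = -272.2 / 80266.0 = -0.0033912° = -12.208″.

Δλ = -12.2″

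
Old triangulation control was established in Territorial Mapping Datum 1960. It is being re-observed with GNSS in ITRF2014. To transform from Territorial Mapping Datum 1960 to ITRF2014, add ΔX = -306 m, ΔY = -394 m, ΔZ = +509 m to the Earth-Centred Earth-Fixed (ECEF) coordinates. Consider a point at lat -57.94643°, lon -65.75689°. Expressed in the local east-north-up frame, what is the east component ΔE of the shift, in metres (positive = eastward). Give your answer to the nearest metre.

ΔE = -441 m

The local east axis at (φ, λ) is (−sin λ, cos λ, 0), so ΔE = −sin(-65.75689°)·(-306) + cos(-65.75689°)·(-394) = -440.79 m.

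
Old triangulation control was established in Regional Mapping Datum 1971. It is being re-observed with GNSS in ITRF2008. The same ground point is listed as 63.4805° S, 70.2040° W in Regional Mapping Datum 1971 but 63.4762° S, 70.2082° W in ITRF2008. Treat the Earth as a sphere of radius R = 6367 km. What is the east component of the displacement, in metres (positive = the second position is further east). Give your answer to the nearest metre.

ΔE = -208 m

Δφ = -63.4762° − -63.4805° = +0.0043°; Δλ = -70.2082° − -70.2040° = -0.0042°.
1° along a meridian = πR/180 = 111125 m.
ΔN = Δφ × 111125 = 477.8 m; ΔE = Δλ × 111125 × cos(-63.4805°) = -0.0042 × 111125 × 0.446502 = -208.4 m.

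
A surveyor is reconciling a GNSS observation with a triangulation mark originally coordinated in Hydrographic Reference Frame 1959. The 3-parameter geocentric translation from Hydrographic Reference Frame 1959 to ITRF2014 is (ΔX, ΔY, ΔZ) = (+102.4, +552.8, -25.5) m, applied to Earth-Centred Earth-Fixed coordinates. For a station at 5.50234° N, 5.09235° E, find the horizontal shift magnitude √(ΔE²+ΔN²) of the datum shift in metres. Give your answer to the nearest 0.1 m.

The local east axis at (φ, λ) is (−sin λ, cos λ, 0), so ΔE = −sin(5.09235°)·102.4 + cos(5.09235°)·552.8 = 541.53 m.
The local north axis is (−sin φ cos λ, −sin φ sin λ, cos φ), giving ΔN = -9.780 − 4.705 − 25.383 = -39.87 m.
Horizontal magnitude = √(ΔE² + ΔN²) = √(541.53² + (-39.87)²) = 542.99 m.

543.0 m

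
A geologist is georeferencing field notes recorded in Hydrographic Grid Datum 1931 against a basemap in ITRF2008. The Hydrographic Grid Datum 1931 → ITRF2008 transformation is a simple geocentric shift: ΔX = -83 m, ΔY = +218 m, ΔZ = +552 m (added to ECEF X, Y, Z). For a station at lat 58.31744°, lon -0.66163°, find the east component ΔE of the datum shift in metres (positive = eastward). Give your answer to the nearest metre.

ΔE = 217 m

At φ = 58.31744°, λ = -0.66163°: sin φ = 0.850971, cos φ = 0.525213, sin λ = -0.011547, cos λ = 0.999933.
ΔE = −sin λ·ΔX + cos λ·ΔY = −(-0.011547)·(-83) + (0.999933)·(218) = 217.03 m.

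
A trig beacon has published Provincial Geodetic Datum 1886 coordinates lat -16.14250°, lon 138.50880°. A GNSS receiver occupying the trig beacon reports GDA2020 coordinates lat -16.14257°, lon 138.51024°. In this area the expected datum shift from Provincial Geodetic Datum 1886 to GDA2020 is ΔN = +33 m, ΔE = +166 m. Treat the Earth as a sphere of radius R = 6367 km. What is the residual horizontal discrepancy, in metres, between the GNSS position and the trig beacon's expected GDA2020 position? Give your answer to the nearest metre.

Observed coordinate differences: Δφ = -0.00007°, Δλ = +0.00144°.
Converting to metres (1° lat = 111125 m, cos φ = 0.960573): observed ΔN = -7.8 m, observed ΔE = 153.7 m.
Subtracting the expected shift leaves a residual of -7.8 − (33) = -40.8 m north and 153.7 − (166) = -12.3 m east.
Residual distance = √((-40.8)² + (-12.3)²) = 42.6 m.

43 m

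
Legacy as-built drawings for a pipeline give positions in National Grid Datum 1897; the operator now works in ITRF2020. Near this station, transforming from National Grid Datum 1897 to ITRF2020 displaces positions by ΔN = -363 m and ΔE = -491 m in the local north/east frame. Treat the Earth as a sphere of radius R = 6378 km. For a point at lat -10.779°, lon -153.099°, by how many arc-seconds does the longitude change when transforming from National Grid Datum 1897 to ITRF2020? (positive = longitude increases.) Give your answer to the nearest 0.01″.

At latitude -10.779°, cos φ = 0.982356.
One radian of longitude at latitude φ spans R cos φ, so Δλ = ΔE / (R cos φ) = -491.0 / (6378000 × 0.982356) = -7.8366e-05 rad = -16.164″.

Δλ = -16.16″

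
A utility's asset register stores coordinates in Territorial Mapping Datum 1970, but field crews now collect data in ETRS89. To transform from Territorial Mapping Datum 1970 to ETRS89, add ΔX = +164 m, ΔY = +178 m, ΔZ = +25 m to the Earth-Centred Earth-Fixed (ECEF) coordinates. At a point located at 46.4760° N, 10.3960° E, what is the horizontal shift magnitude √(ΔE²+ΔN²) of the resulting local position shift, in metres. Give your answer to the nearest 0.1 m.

At φ = 46.4760°, λ = 10.3960°: sin φ = 0.725086, cos φ = 0.688658, sin λ = 0.180450, cos λ = 0.983584.
ΔE = −sin λ·ΔX + cos λ·ΔY = −(0.180450)·(164) + (0.983584)·(178) = 145.48 m.
ΔN = −sin φ cos λ·ΔX − sin φ sin λ·ΔY + cos φ·ΔZ = −(0.725086)(0.983584)(164) − (0.725086)(0.180450)(178) + (0.688658)(25) = -123.04 m.
Horizontal magnitude = √(ΔE² + ΔN²) = √(145.48² + (-123.04)²) = 190.53 m.

190.5 m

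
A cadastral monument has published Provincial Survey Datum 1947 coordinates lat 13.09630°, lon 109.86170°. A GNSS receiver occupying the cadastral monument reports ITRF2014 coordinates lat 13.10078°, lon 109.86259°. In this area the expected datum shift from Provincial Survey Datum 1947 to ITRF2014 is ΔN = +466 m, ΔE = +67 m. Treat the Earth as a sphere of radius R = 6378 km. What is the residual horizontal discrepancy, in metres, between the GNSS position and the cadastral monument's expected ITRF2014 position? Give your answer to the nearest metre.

44 m

Observed coordinate differences: Δφ = +0.00448°, Δλ = +0.00089°.
Converting to metres (1° lat = 111317 m, cos φ = 0.973991): observed ΔN = 498.7 m, observed ΔE = 96.5 m.
Subtracting the expected shift leaves a residual of 498.7 − (466) = 32.7 m north and 96.5 − (67) = 29.5 m east.
Residual distance = √(32.7² + 29.5²) = 44.0 m.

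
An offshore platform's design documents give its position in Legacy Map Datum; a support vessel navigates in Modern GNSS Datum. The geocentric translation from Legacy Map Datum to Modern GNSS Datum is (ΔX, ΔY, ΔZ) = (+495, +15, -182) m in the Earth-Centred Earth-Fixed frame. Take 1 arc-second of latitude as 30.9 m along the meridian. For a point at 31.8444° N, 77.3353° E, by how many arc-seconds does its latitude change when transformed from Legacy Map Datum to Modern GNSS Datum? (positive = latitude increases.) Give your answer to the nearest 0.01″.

Δφ = -7.11″

sin φ = 0.527614, cos φ = 0.849484, sin λ = 0.975670, cos λ = 0.219245.
North component: ΔN = −sin φ cos λ·ΔX − sin φ sin λ·ΔY + cos φ·ΔZ = −(0.527614)(0.219245)(495) − (0.527614)(0.975670)(15) + (0.849484)(-182) = -219.59 m.
1° of latitude spans 3600 × 30.90 = 111240 m, so Δφ = -219.59 / 111240 × 3600 = -7.106″.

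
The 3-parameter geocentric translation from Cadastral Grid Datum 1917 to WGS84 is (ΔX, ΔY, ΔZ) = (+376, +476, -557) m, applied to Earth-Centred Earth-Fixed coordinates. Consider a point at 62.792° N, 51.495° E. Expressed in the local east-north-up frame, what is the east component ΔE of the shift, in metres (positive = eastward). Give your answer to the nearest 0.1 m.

ΔE = 2.1 m

At φ = 62.792°, λ = 51.495°: sin φ = 0.889353, cos φ = 0.457222, sin λ = 0.782554, cos λ = 0.622583.
ΔE = −sin λ·ΔX + cos λ·ΔY = −(0.782554)·(376) + (0.622583)·(476) = 2.11 m.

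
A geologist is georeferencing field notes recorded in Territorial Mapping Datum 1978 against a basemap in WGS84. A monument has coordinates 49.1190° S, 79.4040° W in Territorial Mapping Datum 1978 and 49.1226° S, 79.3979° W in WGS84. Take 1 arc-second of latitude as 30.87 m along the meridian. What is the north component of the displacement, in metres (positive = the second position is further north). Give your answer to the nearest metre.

Δφ = -49.1226° − -49.1190° = -0.0036°; Δλ = -79.3979° − -79.4040° = +0.0061°.
1° of latitude = 3600 × 30.87 = 111132 m.
ΔN = Δφ × 111132 = -400.1 m; ΔE = Δλ × 111132 × cos(-49.1190°) = +0.0061 × 111132 × 0.654490 = 443.7 m.

ΔN = -400 m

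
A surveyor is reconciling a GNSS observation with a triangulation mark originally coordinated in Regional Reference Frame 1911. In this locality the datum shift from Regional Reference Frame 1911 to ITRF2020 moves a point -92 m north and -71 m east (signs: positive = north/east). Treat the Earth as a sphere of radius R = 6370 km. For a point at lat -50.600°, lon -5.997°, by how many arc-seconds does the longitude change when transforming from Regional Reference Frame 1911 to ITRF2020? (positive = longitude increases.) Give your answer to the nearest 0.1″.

At latitude -50.600°, cos φ = 0.634731.
One radian of longitude at latitude φ spans R cos φ, so Δλ = ΔE / (R cos φ) = -71.0 / (6370000 × 0.634731) = -1.7560e-05 rad = -3.622″.

Δλ = -3.6″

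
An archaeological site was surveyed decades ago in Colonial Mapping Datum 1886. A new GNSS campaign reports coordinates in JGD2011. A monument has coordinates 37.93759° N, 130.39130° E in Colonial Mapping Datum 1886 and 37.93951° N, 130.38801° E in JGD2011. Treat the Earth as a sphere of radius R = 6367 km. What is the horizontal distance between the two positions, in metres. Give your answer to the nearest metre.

359 m

Δφ = 37.93951° − 37.93759° = +0.00192°; Δλ = 130.38801° − 130.39130° = -0.00329°.
1° along a meridian = πR/180 = 111125 m.
ΔN = Δφ × 111125 = 213.4 m; ΔE = Δλ × 111125 × cos(37.93759°) = -0.00329 × 111125 × 0.788681 = -288.3 m.
Distance = √(ΔE² + ΔN²) = √((-288.3)² + 213.4²) = 358.7 m.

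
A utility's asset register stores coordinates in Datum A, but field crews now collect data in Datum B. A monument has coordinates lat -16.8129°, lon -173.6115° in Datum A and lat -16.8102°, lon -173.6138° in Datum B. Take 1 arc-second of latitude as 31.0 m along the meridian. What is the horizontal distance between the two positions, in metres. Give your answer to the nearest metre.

Δφ = -16.8102° − -16.8129° = +0.0027°; Δλ = -173.6138° − -173.6115° = -0.0023°.
1° of latitude = 3600 × 31.00 = 111600 m.
ΔN = Δφ × 111600 = 301.3 m; ΔE = Δλ × 111600 × cos(-16.8129°) = -0.0023 × 111600 × 0.957254 = -245.7 m.
Distance = √(ΔE² + ΔN²) = √((-245.7)² + 301.3²) = 388.8 m.

389 m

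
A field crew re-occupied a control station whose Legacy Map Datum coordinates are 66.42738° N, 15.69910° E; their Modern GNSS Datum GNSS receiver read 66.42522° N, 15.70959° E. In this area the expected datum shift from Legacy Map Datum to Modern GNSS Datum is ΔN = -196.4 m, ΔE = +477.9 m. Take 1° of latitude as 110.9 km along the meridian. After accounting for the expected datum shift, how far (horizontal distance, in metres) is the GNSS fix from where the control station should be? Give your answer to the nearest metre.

45 m

Observed coordinate differences: Δφ = -0.00216°, Δλ = +0.01049°.
Converting to metres (1° lat = 110900 m, cos φ = 0.399911): observed ΔN = -239.5 m, observed ΔE = 465.2 m.
Subtracting the expected shift leaves a residual of -239.5 − (-196.4) = -43.1 m north and 465.2 − (477.9) = -12.7 m east.
Residual distance = √((-43.1)² + (-12.7)²) = 45.0 m.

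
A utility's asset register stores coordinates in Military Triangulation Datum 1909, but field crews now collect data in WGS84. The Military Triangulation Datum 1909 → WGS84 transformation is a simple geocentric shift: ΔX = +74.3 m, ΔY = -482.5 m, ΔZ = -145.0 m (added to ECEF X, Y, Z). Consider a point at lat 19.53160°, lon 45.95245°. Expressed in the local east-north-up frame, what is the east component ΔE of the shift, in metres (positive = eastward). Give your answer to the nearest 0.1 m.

At φ = 19.53160°, λ = 45.95245°: sin φ = 0.334327, cos φ = 0.942457, sin λ = 0.718763, cos λ = 0.695255.
ΔE = −sin λ·ΔX + cos λ·ΔY = −(0.718763)·(74.3) + (0.695255)·(-482.5) = -388.86 m.

ΔE = -388.9 m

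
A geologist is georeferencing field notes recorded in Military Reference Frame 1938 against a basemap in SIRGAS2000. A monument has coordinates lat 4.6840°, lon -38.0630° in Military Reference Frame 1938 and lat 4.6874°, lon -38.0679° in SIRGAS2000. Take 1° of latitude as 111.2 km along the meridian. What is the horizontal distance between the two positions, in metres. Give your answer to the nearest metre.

Δφ = 4.6874° − 4.6840° = +0.0034°; Δλ = -38.0679° − -38.0630° = -0.0049°.
ΔN = Δφ × 111200 = 378.1 m; ΔE = Δλ × 111200 × cos(4.6840°) = -0.0049 × 111200 × 0.996660 = -543.1 m.
Distance = √(ΔE² + ΔN²) = √((-543.1)² + 378.1²) = 661.7 m.

662 m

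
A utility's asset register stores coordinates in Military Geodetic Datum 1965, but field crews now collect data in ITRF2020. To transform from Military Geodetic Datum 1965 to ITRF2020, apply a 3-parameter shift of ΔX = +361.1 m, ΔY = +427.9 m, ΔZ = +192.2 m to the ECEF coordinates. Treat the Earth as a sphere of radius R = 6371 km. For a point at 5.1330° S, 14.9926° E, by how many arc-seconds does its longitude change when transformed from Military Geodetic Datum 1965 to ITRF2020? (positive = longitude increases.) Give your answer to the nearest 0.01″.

sin φ = -0.089468, cos φ = 0.995990, sin λ = 0.258694, cos λ = 0.965959.
East component: ΔE = −sin λ·ΔX + cos λ·ΔY = −(0.258694)(361.1) + (0.965959)(427.9) = 319.92 m.
1° of latitude spans πR/180 = 111195 m; at latitude φ, 1° of longitude spans that × cos φ = 110749.0 m, so Δλ = 319.92 / 110749.0 × 3600 = 10.399″.

Δλ = 10.40″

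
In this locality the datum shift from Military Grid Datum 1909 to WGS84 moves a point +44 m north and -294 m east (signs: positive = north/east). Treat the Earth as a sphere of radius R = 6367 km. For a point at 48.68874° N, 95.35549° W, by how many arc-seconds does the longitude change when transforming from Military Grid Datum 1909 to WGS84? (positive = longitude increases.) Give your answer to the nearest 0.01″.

Δλ = -14.43″

At latitude 48.68874°, cos φ = 0.660149.
One radian of longitude at latitude φ spans R cos φ, so Δλ = ΔE / (R cos φ) = -294.0 / (6367000 × 0.660149) = -6.9947e-05 rad = -14.428″.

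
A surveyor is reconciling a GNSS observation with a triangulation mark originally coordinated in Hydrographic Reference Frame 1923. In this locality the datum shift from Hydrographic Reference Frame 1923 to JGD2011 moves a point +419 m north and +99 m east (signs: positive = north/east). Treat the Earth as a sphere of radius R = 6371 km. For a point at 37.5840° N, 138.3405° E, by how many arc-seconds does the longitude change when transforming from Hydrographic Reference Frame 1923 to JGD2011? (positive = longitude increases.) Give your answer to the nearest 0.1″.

Δλ = 4.0″

At latitude 37.5840°, cos φ = 0.792460.
One radian of longitude at latitude φ spans R cos φ, so Δλ = ΔE / (R cos φ) = 99.0 / (6371000 × 0.792460) = 1.9609e-05 rad = 4.045″.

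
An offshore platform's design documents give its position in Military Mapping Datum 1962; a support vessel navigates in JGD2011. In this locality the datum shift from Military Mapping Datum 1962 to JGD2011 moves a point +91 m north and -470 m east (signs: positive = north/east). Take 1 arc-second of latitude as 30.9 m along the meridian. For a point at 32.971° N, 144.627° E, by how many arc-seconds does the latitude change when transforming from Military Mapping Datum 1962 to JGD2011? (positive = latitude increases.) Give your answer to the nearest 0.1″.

Δφ = 2.9″

1″ of latitude = 30.90 m, so Δφ = 91.0 / 30.90 = 2.945″.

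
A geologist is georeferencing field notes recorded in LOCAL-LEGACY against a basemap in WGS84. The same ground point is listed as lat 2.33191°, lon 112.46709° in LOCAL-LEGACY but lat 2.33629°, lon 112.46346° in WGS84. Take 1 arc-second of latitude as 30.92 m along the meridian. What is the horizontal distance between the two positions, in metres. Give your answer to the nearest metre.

633 m

Δφ = 2.33629° − 2.33191° = +0.00438°; Δλ = 112.46346° − 112.46709° = -0.00363°.
1° of latitude = 3600 × 30.92 = 111312 m.
ΔN = Δφ × 111312 = 487.5 m; ΔE = Δλ × 111312 × cos(2.33191°) = -0.00363 × 111312 × 0.999172 = -403.7 m.
Distance = √(ΔE² + ΔN²) = √((-403.7)² + 487.5²) = 633.0 m.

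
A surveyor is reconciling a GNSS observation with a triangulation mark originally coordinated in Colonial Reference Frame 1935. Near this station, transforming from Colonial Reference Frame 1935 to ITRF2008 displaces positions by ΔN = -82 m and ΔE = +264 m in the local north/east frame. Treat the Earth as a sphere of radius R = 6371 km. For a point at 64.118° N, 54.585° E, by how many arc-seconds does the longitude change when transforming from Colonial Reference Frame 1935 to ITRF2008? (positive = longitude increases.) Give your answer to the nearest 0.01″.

Δλ = 19.58″

At latitude 64.118°, cos φ = 0.436519.
One radian of longitude at latitude φ spans R cos φ, so Δλ = ΔE / (R cos φ) = 264.0 / (6371000 × 0.436519) = 9.4928e-05 rad = 19.580″.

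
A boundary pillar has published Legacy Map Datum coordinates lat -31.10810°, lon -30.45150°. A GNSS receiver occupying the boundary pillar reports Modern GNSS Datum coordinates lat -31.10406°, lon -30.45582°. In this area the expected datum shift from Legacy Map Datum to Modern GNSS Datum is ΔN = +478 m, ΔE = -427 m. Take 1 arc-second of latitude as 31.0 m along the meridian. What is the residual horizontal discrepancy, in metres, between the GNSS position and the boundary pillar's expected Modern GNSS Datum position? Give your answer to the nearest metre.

31 m

Observed coordinate differences: Δφ = +0.00404°, Δλ = -0.00432°.
Converting to metres (1° lat = 111600 m, cos φ = 0.856194): observed ΔN = 450.9 m, observed ΔE = -412.8 m.
Subtracting the expected shift leaves a residual of 450.9 − (478) = -27.1 m north and -412.8 − (-427) = 14.2 m east.
Residual distance = √((-27.1)² + 14.2²) = 30.6 m.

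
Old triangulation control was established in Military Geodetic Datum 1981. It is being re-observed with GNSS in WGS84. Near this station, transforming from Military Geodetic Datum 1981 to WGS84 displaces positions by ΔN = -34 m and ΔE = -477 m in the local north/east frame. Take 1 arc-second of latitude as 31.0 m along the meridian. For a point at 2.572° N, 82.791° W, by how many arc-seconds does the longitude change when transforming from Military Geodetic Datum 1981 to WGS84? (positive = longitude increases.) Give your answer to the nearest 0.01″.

At latitude 2.572°, cos φ = 0.998993.
1″ of longitude at this latitude = 31.00 × cos φ = 30.9688 m, so Δλ = -477.0 / 30.9688 = -15.403″.

Δλ = -15.40″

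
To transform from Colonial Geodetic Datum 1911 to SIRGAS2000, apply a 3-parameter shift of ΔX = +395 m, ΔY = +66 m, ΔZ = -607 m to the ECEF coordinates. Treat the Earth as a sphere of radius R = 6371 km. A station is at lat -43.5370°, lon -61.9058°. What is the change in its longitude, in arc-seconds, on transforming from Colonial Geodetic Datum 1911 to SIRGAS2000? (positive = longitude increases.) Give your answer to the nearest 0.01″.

sin φ = -0.688823, cos φ = 0.724930, sin λ = -0.882175, cos λ = 0.470923.
East component: ΔE = −sin λ·ΔX + cos λ·ΔY = −(-0.882175)(395) + (0.470923)(66) = 379.54 m.
1° of latitude spans πR/180 = 111195 m; at latitude φ, 1° of longitude spans that × cos φ = 80608.5 m, so Δλ = 379.54 / 80608.5 × 3600 = 16.950″.

Δλ = 16.95″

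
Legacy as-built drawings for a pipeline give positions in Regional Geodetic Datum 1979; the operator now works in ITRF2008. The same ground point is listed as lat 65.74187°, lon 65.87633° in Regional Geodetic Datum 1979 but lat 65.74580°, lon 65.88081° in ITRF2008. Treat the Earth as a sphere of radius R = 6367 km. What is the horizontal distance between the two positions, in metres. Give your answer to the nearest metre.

Δφ = 65.74580° − 65.74187° = +0.00393°; Δλ = 65.88081° − 65.87633° = +0.00448°.
1° along a meridian = πR/180 = 111125 m.
ΔN = Δφ × 111125 = 436.7 m; ΔE = Δλ × 111125 × cos(65.74187°) = +0.00448 × 111125 × 0.410848 = 204.5 m.
Distance = √(ΔE² + ΔN²) = √(204.5² + 436.7²) = 482.2 m.

482 m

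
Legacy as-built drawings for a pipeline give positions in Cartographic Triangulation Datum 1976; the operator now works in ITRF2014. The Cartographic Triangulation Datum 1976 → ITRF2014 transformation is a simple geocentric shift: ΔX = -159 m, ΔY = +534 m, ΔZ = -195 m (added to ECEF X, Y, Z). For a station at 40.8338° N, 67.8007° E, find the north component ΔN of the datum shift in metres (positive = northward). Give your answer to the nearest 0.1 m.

ΔN = -431.5 m

The local north axis is (−sin φ cos λ, −sin φ sin λ, cos φ), giving ΔN = 39.281 − 323.283 − 147.539 = -431.54 m.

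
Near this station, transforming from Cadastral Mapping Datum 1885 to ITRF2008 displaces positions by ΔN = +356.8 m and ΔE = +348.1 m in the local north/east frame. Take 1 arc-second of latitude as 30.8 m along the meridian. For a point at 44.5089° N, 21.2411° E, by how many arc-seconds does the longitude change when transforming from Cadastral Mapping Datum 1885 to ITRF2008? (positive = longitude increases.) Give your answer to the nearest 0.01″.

Δλ = 15.85″

At latitude 44.5089°, cos φ = 0.713142.
1″ of longitude at this latitude = 30.80 × cos φ = 21.9648 m, so Δλ = 348.1 / 21.9648 = 15.848″.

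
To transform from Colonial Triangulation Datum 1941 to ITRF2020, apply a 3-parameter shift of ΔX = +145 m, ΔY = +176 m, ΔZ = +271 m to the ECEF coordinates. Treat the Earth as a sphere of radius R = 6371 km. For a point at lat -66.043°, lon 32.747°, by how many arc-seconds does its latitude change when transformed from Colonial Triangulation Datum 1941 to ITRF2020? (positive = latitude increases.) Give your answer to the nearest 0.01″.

Δφ = 9.99″

sin φ = -0.913850, cos φ = 0.406051, sin λ = 0.540930, cos λ = 0.841067.
North component: ΔN = −sin φ cos λ·ΔX − sin φ sin λ·ΔY + cos φ·ΔZ = −(-0.913850)(0.841067)(145) − (-0.913850)(0.540930)(176) + (0.406051)(271) = 308.49 m.
1° of latitude spans πR/180 = 111195 m, so Δφ = 308.49 / 111195 × 3600 = 9.988″.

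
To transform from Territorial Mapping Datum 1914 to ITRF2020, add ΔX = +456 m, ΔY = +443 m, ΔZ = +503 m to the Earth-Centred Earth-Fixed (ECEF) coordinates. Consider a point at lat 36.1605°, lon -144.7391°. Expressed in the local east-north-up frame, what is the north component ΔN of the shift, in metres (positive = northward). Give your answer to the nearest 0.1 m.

The local north axis is (−sin φ cos λ, −sin φ sin λ, cos φ), giving ΔN = 219.698 + 150.902 + 406.106 = 776.71 m.

ΔN = 776.7 m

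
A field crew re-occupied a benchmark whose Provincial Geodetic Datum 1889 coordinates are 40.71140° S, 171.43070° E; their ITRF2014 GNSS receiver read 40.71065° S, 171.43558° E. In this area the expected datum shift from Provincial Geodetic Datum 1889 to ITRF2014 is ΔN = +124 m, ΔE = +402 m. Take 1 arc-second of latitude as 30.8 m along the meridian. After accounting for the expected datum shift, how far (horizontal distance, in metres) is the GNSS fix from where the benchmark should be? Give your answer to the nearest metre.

42 m

Observed coordinate differences: Δφ = +0.00075°, Δλ = +0.00488°.
Converting to metres (1° lat = 110880 m, cos φ = 0.758005): observed ΔN = 83.2 m, observed ΔE = 410.2 m.
Subtracting the expected shift leaves a residual of 83.2 − (124) = -40.8 m north and 410.2 − (402) = 8.2 m east.
Residual distance = √((-40.8)² + 8.2²) = 41.6 m.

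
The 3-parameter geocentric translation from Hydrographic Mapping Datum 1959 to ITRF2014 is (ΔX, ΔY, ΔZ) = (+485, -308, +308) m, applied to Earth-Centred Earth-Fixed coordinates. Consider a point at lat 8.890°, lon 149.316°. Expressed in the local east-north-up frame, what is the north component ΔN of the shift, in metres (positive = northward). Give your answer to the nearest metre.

The local north axis is (−sin φ cos λ, −sin φ sin λ, cos φ), giving ΔN = 64.457 + 24.289 + 304.300 = 393.05 m.

ΔN = 393 m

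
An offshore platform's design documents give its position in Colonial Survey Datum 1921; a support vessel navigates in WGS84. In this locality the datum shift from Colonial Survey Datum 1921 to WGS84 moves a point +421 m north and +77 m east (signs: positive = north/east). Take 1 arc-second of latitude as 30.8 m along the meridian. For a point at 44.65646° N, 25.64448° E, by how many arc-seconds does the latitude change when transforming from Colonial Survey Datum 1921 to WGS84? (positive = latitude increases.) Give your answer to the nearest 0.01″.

Δφ = 13.67″

1″ of latitude = 30.80 m, so Δφ = 421.0 / 30.80 = 13.669″.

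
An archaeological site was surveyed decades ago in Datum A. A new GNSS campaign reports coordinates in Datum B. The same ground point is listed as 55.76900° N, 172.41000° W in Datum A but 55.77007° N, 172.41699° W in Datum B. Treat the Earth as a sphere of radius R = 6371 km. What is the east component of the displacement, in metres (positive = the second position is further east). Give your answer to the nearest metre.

Δφ = 55.77007° − 55.76900° = +0.00107°; Δλ = -172.41699° − -172.41000° = -0.00699°.
1° along a meridian = πR/180 = 111195 m.
ΔN = Δφ × 111195 = 119.0 m; ΔE = Δλ × 111195 × cos(55.76900°) = -0.00699 × 111195 × 0.562531 = -437.2 m.

ΔE = -437 m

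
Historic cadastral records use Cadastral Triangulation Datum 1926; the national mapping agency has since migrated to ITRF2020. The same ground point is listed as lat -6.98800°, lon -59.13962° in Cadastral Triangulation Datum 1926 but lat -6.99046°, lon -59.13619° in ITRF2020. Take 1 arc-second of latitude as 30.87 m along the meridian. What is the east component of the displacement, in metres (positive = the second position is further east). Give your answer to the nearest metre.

ΔE = 378 m

Δφ = -6.99046° − -6.98800° = -0.00246°; Δλ = -59.13619° − -59.13962° = +0.00343°.
1° of latitude = 3600 × 30.87 = 111132 m.
ΔN = Δφ × 111132 = -273.4 m; ΔE = Δλ × 111132 × cos(-6.98800°) = +0.00343 × 111132 × 0.992572 = 378.4 m.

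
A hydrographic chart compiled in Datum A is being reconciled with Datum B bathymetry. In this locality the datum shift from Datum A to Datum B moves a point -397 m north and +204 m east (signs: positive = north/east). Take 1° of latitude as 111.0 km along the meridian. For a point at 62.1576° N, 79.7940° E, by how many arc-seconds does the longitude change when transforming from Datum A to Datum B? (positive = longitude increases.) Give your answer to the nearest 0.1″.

At latitude 62.1576°, cos φ = 0.467041.
1° of longitude at this latitude = 111.0 × cos φ = 51.84 km, so Δλ = 204.0 / 51841.6 = 0.0039351° = 14.166″.

Δλ = 14.2″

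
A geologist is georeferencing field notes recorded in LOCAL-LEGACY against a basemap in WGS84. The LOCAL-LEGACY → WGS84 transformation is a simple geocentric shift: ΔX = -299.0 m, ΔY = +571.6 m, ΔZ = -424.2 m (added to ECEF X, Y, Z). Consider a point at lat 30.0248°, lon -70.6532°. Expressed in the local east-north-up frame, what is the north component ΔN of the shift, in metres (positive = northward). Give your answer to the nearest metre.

ΔN = -48 m

The local north axis is (−sin φ cos λ, −sin φ sin λ, cos φ), giving ΔN = 49.564 + 269.863 − 367.276 = -47.85 m.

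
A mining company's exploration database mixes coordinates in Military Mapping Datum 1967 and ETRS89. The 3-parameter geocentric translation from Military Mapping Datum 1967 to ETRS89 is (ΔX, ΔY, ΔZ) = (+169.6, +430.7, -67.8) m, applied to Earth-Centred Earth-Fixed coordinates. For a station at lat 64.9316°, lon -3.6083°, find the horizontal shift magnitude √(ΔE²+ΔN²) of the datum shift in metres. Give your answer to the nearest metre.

At φ = 64.9316°, λ = -3.6083°: sin φ = 0.905803, cos φ = 0.423700, sin λ = -0.062935, cos λ = 0.998018.
ΔE = −sin λ·ΔX + cos λ·ΔY = −(-0.062935)·(169.6) + (0.998018)·(430.7) = 440.52 m.
ΔN = −sin φ cos λ·ΔX − sin φ sin λ·ΔY + cos φ·ΔZ = −(0.905803)(0.998018)(169.6) − (0.905803)(-0.062935)(430.7) + (0.423700)(-67.8) = -157.49 m.
Horizontal magnitude = √(ΔE² + ΔN²) = √(440.52² + (-157.49)²) = 467.83 m.

468 m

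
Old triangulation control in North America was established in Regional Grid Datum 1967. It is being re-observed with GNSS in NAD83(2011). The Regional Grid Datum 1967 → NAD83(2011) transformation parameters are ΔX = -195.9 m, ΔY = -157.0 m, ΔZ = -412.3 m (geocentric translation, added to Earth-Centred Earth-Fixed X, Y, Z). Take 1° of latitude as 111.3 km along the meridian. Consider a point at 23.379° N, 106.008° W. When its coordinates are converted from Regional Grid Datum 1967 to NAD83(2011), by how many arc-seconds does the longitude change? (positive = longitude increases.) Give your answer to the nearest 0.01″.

Δλ = -5.11″

sin φ = 0.396811, cos φ = 0.917900, sin λ = -0.961223, cos λ = -0.275772.
East component: ΔE = −sin λ·ΔX + cos λ·ΔY = −(-0.961223)(-195.9) + (-0.275772)(-157.0) = -145.01 m.
1° of latitude spans 111300 m; at latitude φ, 1° of longitude spans that × cos φ = 102162.3 m, so Δλ = -145.01 / 102162.3 × 3600 = -5.110″.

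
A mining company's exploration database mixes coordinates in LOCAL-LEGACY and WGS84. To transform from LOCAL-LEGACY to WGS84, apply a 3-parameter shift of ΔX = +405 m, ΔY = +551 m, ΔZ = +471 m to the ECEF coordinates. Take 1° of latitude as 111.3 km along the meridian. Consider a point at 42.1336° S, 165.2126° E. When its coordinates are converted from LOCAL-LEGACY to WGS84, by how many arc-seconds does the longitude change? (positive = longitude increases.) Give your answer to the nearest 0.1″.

Δλ = -27.7″

sin φ = -0.670862, cos φ = 0.741583, sin λ = 0.255233, cos λ = -0.966880.
East component: ΔE = −sin λ·ΔX + cos λ·ΔY = −(0.255233)(405) + (-0.966880)(551) = -636.12 m.
1° of latitude spans 111300 m; at latitude φ, 1° of longitude spans that × cos φ = 82538.1 m, so Δλ = -636.12 / 82538.1 × 3600 = -27.745″.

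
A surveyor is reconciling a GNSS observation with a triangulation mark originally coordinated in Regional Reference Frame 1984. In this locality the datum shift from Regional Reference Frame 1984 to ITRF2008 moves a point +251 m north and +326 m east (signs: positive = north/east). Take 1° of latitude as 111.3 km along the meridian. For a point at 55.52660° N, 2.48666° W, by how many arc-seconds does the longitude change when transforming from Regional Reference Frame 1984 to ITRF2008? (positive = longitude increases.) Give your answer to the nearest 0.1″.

Δλ = 18.6″

At latitude 55.52660°, cos φ = 0.566024.
1° of longitude at this latitude = 111.3 × cos φ = 63.00 km, so Δλ = 326.0 / 62998.4 = 0.0051747° = 18.629″.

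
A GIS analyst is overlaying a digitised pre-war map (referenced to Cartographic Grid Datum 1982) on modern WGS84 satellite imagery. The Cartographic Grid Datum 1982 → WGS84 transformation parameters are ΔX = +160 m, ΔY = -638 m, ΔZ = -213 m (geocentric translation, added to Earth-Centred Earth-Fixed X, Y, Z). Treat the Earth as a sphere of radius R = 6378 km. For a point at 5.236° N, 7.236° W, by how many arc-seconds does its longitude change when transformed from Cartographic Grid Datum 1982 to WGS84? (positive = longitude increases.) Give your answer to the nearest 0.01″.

Δλ = -19.90″

sin φ = 0.091258, cos φ = 0.995827, sin λ = -0.125957, cos λ = 0.992036.
East component: ΔE = −sin λ·ΔX + cos λ·ΔY = −(-0.125957)(160) + (0.992036)(-638) = -612.77 m.
1° of latitude spans πR/180 = 111317 m; at latitude φ, 1° of longitude spans that × cos φ = 110852.6 m, so Δλ = -612.77 / 110852.6 × 3600 = -19.900″.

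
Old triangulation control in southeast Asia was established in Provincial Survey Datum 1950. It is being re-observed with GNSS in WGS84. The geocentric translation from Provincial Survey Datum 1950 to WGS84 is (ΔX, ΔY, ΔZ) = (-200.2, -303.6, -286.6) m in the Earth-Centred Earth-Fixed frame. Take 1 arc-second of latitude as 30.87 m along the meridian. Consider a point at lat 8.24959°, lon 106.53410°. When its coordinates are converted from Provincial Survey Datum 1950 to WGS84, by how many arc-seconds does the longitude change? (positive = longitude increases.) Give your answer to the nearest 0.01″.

Δλ = 9.11″

sin φ = 0.143486, cos φ = 0.989652, sin λ = 0.958651, cos λ = -0.284586.
East component: ΔE = −sin λ·ΔX + cos λ·ΔY = −(0.958651)(-200.2) + (-0.284586)(-303.6) = 278.32 m.
1° of latitude spans 3600 × 30.87 = 111132 m; at latitude φ, 1° of longitude spans that × cos φ = 109982.1 m, so Δλ = 278.32 / 109982.1 × 3600 = 9.110″.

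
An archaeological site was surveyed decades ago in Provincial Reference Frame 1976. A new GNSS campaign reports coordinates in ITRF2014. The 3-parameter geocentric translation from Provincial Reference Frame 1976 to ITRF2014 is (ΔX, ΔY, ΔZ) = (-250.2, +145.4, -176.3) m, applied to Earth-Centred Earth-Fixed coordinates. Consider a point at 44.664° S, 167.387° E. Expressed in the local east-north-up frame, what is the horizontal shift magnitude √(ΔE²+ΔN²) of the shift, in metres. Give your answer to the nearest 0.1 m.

111.0 m

The local east axis at (φ, λ) is (−sin λ, cos λ, 0), so ΔE = −sin(167.387°)·(-250.2) + cos(167.387°)·145.4 = -87.26 m.
The local north axis is (−sin φ cos λ, −sin φ sin λ, cos φ), giving ΔN = 171.633 + 22.319 − 125.392 = 68.56 m.
Horizontal magnitude = √(ΔE² + ΔN²) = √((-87.26)² + 68.56²) = 110.97 m.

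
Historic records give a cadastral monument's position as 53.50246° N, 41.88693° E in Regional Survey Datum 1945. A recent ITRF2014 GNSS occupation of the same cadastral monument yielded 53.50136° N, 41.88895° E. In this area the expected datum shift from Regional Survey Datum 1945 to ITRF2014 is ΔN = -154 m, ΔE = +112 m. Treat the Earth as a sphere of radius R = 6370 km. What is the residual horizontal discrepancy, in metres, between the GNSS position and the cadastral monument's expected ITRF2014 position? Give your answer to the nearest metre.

38 m

Observed coordinate differences: Δφ = -0.00110°, Δλ = +0.00202°.
Converting to metres (1° lat = 111177 m, cos φ = 0.594788): observed ΔN = -122.3 m, observed ΔE = 133.6 m.
Subtracting the expected shift leaves a residual of -122.3 − (-154) = 31.7 m north and 133.6 − (112) = 21.6 m east.
Residual distance = √(31.7² + 21.6²) = 38.4 m.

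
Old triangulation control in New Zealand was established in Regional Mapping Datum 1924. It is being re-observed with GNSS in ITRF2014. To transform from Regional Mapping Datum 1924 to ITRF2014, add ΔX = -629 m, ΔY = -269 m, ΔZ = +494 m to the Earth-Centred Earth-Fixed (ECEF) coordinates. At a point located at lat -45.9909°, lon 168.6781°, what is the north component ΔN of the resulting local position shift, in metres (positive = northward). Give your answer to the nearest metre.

At φ = -45.9909°, λ = 168.6781°: sin φ = -0.719229, cos φ = 0.694773, sin λ = 0.196321, cos λ = -0.980540.
ΔN = −sin φ cos λ·ΔX − sin φ sin λ·ΔY + cos φ·ΔZ = −(-0.719229)(-0.980540)(-629) − (-0.719229)(0.196321)(-269) + (0.694773)(494) = 748.83 m.

ΔN = 749 m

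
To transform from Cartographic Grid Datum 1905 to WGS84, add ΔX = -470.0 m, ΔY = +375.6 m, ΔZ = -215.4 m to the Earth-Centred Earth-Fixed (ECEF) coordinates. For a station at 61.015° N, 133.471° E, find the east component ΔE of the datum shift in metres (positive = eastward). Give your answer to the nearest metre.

At φ = 61.015°, λ = 133.471°: sin φ = 0.874747, cos φ = 0.484581, sin λ = 0.725723, cos λ = -0.687987.
ΔE = −sin λ·ΔX + cos λ·ΔY = −(0.725723)·(-470.0) + (-0.687987)·(375.6) = 82.68 m.

ΔE = 83 m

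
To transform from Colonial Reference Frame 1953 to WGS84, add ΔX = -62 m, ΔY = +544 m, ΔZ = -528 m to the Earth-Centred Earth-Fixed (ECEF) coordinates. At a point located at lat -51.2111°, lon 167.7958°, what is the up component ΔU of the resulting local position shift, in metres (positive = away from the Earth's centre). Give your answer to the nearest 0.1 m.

The local up (radial) axis is (cos φ cos λ, cos φ sin λ, sin φ), giving ΔU = 37.962 + 72.042 + 411.555 = 521.56 m.

ΔU = 521.6 m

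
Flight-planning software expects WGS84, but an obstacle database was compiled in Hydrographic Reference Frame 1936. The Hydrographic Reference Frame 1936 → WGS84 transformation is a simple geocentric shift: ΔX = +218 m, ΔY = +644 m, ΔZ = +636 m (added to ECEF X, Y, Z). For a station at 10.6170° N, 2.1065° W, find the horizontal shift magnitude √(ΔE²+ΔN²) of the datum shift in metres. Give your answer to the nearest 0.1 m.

At φ = 10.6170°, λ = -2.1065°: sin φ = 0.184243, cos φ = 0.982881, sin λ = -0.036757, cos λ = 0.999324.
ΔE = −sin λ·ΔX + cos λ·ΔY = −(-0.036757)·(218) + (0.999324)·(644) = 651.58 m.
ΔN = −sin φ cos λ·ΔX − sin φ sin λ·ΔY + cos φ·ΔZ = −(0.184243)(0.999324)(218) − (0.184243)(-0.036757)(644) + (0.982881)(636) = 589.34 m.
Horizontal magnitude = √(ΔE² + ΔN²) = √(651.58² + 589.34²) = 878.56 m.

878.6 m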